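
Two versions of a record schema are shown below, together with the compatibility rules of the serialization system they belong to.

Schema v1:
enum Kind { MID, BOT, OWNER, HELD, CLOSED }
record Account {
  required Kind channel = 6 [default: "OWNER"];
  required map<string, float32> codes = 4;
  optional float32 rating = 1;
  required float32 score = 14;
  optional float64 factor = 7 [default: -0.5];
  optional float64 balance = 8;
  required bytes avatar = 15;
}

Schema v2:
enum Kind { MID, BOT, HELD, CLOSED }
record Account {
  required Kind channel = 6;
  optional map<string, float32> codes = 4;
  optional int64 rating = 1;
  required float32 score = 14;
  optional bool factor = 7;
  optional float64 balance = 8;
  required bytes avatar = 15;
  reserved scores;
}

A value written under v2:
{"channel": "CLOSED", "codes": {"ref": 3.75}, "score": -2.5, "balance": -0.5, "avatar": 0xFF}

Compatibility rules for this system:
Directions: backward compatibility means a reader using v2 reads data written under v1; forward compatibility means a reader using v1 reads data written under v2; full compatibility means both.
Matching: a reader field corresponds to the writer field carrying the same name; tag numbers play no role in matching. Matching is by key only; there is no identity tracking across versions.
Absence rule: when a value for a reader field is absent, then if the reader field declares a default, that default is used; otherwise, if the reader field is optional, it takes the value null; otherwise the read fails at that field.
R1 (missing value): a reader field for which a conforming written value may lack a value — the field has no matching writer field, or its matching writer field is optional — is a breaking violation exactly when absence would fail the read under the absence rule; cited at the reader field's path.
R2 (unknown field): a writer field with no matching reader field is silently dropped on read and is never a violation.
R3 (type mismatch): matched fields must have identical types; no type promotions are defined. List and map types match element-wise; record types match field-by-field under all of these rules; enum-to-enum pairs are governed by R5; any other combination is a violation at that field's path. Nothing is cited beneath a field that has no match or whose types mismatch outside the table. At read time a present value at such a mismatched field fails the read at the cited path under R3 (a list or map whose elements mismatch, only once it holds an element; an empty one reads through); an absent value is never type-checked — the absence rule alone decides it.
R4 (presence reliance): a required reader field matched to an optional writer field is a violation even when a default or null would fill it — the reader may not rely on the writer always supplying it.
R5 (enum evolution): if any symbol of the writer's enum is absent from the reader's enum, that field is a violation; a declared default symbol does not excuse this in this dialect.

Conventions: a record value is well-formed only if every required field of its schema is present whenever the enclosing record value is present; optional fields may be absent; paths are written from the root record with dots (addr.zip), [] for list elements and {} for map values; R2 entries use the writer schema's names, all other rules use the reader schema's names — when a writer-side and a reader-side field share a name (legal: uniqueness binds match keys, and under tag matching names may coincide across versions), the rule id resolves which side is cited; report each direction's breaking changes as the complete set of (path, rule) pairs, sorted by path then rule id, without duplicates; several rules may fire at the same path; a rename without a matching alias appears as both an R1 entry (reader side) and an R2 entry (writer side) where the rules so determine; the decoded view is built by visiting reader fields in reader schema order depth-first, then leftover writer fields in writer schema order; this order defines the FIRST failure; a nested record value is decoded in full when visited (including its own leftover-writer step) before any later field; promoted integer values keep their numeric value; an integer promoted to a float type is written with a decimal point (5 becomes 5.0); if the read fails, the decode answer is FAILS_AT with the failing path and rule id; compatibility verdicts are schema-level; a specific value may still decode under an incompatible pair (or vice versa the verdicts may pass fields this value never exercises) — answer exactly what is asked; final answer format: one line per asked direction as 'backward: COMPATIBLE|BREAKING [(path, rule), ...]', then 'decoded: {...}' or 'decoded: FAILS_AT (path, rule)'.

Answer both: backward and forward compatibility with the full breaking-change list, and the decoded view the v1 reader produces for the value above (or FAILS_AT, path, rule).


backward: BREAKING [(channel, R5), (factor, R3), (rating, R3)]; forward: BREAKING [(codes, R1), (codes, R4), (factor, R3), (rating, R3)]; decoded: {"channel": "CLOSED", "codes": {"ref": 3.75}, "rating": null, "score": -2.5, "factor": -0.5, "balance": -0.5, "avatar": 0xFF}

each type pair in Account: writer, then reader
checking backward for Account: reader v2 against writer v1:
  channel: paired with writer channel (Kind -> Kind; writer required)
  codes: paired with writer codes (map<string, float32> -> map<string, float32>; writer required)
  rating: paired with writer rating (float32 -> int64; writer optional)
  score: paired with writer score (float32 -> float32; writer required)
  factor: paired with writer factor (float64 -> bool; writer optional)
  balance: paired with writer balance (float64 -> float64; writer optional)
  avatar: paired with writer avatar (bytes -> bytes; writer required)
  rule R5 violated at channel
  rule R3 violated at factor
  rule R3 violated at rating
  => 3 violation(s): backward is BREAKING for Account
checking forward for Account: reader v1 against writer v2:
  channel: paired with writer channel (Kind -> Kind; writer required)
  codes: paired with writer codes (map<string, float32> -> map<string, float32>; writer optional)
  rating: paired with writer rating (int64 -> float32; writer optional)
  score: paired with writer score (float32 -> float32; writer required)
  factor: paired with writer factor (bool -> float64; writer optional)
  balance: paired with writer balance (float64 -> float64; writer optional)
  avatar: paired with writer avatar (bytes -> bytes; writer required)
  rule R1 violated at codes
  rule R4 violated at codes
  rule R3 violated at factor
  rule R3 violated at rating
  => 4 violation(s): forward is BREAKING for Account
decode (reader v1):
  channel := "CLOSED"
  codes := {"ref": 3.75}
  rating := null (absent, optional -> null)
  score := -2.5
  factor := -0.5 (absent -> default)
  balance := -0.5
  avatar := 0xFF
  => decoded: {"channel": "CLOSED", "codes": {"ref": 3.75}, "rating": null, "score": -2.5, "factor": -0.5, "balance": -0.5, "avatar": 0xFF}


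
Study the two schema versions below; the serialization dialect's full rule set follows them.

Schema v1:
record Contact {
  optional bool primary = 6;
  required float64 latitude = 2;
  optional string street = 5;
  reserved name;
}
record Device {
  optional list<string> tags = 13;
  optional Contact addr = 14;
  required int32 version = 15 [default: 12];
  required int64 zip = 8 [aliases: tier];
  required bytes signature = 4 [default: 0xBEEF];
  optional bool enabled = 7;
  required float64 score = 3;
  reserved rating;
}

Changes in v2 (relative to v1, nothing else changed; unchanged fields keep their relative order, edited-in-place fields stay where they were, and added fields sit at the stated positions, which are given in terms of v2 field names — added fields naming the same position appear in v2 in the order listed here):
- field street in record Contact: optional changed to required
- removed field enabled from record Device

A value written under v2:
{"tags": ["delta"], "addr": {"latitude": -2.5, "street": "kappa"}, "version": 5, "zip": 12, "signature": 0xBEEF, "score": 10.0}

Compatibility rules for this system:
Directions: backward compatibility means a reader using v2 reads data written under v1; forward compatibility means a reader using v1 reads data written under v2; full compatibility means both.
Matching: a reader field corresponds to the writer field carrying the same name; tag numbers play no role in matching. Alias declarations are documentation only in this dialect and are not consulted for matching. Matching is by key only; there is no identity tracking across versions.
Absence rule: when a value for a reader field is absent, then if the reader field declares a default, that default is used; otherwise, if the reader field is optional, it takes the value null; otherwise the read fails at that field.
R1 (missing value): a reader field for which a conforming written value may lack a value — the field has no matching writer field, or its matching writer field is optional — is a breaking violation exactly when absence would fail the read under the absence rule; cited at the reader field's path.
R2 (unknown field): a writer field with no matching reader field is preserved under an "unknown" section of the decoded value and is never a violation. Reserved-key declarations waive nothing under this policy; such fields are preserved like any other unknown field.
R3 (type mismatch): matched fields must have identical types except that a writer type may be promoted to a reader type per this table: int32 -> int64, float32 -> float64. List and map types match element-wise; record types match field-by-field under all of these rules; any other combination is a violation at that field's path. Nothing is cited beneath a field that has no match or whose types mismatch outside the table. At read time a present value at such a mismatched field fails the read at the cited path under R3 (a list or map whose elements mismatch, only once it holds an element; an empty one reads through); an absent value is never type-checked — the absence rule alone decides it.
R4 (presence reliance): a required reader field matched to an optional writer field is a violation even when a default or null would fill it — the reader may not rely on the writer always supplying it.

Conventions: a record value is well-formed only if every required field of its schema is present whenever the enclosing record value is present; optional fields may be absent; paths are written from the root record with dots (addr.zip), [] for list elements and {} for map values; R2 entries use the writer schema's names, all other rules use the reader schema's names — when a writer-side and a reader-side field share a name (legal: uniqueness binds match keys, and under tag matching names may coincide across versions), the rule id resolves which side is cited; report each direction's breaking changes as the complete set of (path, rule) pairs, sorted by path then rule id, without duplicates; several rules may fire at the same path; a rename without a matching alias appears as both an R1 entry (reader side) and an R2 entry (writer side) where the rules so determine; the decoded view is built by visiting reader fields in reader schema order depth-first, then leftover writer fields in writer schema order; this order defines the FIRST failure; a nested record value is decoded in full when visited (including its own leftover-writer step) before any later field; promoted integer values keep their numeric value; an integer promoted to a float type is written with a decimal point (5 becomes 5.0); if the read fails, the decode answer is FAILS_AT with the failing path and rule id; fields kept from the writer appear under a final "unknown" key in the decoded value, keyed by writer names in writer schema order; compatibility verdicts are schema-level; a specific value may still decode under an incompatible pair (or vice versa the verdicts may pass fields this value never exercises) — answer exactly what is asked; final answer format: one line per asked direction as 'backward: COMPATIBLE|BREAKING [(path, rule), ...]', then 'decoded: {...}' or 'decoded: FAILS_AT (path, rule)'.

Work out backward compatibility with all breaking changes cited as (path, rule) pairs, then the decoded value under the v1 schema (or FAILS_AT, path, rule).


backward: BREAKING [(addr.street, R1), (addr.street, R4)]; decoded: {"tags": ["delta"], "addr": {"primary": null, "latitude": -2.5, "street": "kappa"}, "version": 5, "zip": 12, "signature": 0xBEEF, "enabled": null, "score": 10.0}

each type pair in Device: writer, then reader
backward analysis of Device with v2 as reader and v1 as writer:
  tags: paired with writer tags (list<string> -> list<string>; writer optional)
  addr: paired with writer addr (Contact -> Contact; writer optional)
  version: paired with writer version (int32 -> int32; writer required)
  zip: paired with writer zip (int64 -> int64; writer required)
  signature: paired with writer signature (bytes -> bytes; writer required)
  score: paired with writer score (float64 -> float64; writer required)
  writer field enabled has no reader counterpart
  addr.primary: paired with writer addr.primary (bool -> bool; writer optional)
  addr.latitude: paired with writer addr.latitude (float64 -> float64; writer required)
  addr.street: paired with writer addr.street (string -> string; writer optional)
  R1 fires at addr.street
  R4 fires at addr.street
  => 2 violation(s): backward is BREAKING for Device
migrating the Device value to v1:
  tags := ["delta"]
  addr.primary := null (not supplied -> null)
  addr.latitude := -2.5
  addr.street := "kappa"
  version := 5
  zip := 12
  signature := 0xBEEF
  enabled := null (not supplied -> null)
  score := 10.0
  => decoded: {"tags": ["delta"], "addr": {"primary": null, "latitude": -2.5, "street": "kappa"}, "version": 5, "zip": 12, "signature": 0xBEEF, "enabled": null, "score": 10.0}
remaining Device differences; none change what is asked:
  removed field enabled from record Device -> no rule fires on it in Device's dialect; the asked verdict holds


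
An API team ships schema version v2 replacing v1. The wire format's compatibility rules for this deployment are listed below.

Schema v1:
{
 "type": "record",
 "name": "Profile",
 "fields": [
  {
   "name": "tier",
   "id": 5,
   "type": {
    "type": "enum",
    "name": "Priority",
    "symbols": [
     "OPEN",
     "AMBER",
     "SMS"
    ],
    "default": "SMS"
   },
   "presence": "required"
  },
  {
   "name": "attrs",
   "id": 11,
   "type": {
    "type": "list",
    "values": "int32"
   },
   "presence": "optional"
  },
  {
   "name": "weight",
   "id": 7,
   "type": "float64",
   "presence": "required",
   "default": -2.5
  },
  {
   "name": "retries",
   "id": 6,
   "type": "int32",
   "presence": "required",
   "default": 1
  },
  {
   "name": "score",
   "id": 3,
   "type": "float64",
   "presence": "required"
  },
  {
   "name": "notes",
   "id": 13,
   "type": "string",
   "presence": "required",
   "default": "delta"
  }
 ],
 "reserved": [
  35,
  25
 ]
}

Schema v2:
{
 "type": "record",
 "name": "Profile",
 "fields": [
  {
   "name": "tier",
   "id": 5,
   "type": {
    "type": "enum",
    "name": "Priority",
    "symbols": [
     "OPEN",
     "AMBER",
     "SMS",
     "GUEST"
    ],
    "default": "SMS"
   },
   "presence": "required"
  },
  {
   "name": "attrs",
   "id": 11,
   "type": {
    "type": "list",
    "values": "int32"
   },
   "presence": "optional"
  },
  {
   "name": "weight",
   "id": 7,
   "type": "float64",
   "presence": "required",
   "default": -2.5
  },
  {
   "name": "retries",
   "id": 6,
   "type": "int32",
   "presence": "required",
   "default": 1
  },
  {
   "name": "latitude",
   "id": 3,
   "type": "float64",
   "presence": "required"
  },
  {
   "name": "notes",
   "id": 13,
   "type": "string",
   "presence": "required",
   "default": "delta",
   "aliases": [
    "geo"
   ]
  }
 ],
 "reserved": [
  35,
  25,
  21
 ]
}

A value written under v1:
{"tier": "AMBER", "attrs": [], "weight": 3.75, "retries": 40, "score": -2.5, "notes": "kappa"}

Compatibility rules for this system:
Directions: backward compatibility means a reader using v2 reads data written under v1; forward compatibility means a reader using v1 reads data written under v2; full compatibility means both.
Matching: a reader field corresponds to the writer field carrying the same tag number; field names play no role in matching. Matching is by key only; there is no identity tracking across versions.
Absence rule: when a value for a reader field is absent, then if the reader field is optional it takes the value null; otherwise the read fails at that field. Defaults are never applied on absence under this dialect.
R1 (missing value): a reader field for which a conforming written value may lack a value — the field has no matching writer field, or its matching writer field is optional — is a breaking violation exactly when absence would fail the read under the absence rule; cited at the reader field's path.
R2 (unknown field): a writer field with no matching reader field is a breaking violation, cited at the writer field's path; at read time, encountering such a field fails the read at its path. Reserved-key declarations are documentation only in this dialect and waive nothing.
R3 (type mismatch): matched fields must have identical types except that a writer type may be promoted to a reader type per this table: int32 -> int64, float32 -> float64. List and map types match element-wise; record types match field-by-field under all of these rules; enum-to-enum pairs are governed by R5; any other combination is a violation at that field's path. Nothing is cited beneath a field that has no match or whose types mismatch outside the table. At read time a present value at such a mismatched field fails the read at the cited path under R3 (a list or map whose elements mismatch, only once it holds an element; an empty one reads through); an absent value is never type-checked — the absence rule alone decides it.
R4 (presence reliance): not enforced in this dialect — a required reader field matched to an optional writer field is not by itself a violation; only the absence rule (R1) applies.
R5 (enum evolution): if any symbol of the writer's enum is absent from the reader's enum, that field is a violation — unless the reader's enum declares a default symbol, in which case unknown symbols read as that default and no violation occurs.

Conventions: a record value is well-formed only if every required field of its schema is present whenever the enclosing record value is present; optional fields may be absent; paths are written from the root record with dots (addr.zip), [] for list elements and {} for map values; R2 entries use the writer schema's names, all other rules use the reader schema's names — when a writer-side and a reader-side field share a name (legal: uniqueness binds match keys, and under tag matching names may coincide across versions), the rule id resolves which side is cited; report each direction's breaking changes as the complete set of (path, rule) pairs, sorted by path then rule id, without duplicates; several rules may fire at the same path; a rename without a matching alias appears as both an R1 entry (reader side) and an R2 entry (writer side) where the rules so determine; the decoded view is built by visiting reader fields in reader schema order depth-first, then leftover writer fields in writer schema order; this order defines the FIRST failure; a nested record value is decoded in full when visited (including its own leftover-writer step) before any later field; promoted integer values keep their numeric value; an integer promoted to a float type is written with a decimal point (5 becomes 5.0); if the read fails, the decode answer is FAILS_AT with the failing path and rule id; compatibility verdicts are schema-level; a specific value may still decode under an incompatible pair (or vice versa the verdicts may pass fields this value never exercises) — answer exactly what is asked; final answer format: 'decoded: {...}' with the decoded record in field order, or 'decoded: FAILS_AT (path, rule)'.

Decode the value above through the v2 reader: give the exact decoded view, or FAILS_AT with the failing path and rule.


arrows below run writer -> reader for Profile
decoding the Profile value with the v2 reader:
  tier := "AMBER"
  attrs := []
  weight := 3.75
  retries := 40
  latitude := -2.5 (from writer score)
  notes := "kappa"
  => decoded: {"tier": "AMBER", "attrs": [], "weight": 3.75, "retries": 40, "latitude": -2.5, "notes": "kappa"}
checking off the Profile differences that do not matter here:
  enum Priority (field tier in record Profile): symbol GUEST added -> no rule fires on it and the decoded Profile view is identical with or without it

decoded: {"tier": "AMBER", "attrs": [], "weight": 3.75, "retries": 40, "latitude": -2.5, "notes": "kappa"}


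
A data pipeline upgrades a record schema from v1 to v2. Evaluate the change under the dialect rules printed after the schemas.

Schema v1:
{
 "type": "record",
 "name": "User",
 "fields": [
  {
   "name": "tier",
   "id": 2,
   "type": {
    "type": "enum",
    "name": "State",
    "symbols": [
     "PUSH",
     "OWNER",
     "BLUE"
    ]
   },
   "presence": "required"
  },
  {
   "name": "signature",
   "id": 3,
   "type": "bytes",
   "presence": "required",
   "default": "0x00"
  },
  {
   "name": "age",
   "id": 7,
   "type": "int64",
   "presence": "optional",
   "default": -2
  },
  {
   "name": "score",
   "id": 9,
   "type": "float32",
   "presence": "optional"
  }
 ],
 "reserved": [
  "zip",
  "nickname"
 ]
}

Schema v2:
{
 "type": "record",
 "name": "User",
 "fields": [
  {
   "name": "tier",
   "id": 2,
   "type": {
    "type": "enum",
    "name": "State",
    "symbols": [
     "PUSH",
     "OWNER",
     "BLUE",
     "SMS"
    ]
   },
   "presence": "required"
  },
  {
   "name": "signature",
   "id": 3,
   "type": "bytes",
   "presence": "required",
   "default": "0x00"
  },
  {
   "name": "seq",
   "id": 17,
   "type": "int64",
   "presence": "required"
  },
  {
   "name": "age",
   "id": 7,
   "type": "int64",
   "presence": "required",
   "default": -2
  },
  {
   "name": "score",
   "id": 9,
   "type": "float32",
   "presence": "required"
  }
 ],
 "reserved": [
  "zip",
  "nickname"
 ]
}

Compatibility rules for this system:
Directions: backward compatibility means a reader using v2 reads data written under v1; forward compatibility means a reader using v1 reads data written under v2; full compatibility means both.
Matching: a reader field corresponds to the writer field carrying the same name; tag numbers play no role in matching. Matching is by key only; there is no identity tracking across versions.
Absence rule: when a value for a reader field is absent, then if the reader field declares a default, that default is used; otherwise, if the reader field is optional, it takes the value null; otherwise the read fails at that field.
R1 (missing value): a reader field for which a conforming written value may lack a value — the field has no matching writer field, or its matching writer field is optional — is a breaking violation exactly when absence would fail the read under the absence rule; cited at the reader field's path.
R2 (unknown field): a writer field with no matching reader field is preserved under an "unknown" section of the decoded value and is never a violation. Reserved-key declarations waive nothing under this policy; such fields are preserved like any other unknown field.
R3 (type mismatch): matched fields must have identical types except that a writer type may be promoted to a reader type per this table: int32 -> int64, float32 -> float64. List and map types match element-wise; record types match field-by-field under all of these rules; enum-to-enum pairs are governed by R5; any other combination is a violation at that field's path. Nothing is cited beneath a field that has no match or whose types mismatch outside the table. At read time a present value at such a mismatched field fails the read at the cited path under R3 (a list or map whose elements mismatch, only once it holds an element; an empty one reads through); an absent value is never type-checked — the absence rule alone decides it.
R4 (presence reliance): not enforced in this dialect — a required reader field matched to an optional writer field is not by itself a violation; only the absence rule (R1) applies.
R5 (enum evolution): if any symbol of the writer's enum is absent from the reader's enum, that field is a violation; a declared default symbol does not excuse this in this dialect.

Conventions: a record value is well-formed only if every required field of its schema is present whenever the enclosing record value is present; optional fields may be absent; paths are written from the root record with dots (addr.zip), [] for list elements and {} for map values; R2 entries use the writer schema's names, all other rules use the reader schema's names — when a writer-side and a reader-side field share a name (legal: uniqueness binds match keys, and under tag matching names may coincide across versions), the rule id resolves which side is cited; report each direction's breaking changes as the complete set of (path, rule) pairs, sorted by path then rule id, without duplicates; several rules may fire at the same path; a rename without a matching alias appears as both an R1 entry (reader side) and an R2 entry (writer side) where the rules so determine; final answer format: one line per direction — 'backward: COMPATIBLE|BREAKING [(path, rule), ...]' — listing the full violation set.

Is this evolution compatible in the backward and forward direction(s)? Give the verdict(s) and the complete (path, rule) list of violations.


backward: BREAKING [(score, R1), (seq, R1)]; forward: BREAKING [(tier, R5)]

in User below, arrows point writer -> reader
backward pass over User, reader schema v2, writer schema v1:
  writer required, State -> State: reader tier maps from writer tier
  writer required, bytes -> bytes: reader signature maps from writer signature
  seq: no writer-side match
  writer optional, int64 -> int64: reader age maps from writer age
  writer optional, float32 -> float32: reader score maps from writer score
  breaking: (score, R1)
  breaking: (seq, R1)
  => backward: BREAKING (2)
forward pass over User, reader schema v1, writer schema v2:
  writer required, State -> State: reader tier maps from writer tier
  writer required, bytes -> bytes: reader signature maps from writer signature
  writer required, int64 -> int64: reader age maps from writer age
  writer required, float32 -> float32: reader score maps from writer score
  writer field seq has no reader counterpart
  breaking: (tier, R5)
  => forward: BREAKING (1)


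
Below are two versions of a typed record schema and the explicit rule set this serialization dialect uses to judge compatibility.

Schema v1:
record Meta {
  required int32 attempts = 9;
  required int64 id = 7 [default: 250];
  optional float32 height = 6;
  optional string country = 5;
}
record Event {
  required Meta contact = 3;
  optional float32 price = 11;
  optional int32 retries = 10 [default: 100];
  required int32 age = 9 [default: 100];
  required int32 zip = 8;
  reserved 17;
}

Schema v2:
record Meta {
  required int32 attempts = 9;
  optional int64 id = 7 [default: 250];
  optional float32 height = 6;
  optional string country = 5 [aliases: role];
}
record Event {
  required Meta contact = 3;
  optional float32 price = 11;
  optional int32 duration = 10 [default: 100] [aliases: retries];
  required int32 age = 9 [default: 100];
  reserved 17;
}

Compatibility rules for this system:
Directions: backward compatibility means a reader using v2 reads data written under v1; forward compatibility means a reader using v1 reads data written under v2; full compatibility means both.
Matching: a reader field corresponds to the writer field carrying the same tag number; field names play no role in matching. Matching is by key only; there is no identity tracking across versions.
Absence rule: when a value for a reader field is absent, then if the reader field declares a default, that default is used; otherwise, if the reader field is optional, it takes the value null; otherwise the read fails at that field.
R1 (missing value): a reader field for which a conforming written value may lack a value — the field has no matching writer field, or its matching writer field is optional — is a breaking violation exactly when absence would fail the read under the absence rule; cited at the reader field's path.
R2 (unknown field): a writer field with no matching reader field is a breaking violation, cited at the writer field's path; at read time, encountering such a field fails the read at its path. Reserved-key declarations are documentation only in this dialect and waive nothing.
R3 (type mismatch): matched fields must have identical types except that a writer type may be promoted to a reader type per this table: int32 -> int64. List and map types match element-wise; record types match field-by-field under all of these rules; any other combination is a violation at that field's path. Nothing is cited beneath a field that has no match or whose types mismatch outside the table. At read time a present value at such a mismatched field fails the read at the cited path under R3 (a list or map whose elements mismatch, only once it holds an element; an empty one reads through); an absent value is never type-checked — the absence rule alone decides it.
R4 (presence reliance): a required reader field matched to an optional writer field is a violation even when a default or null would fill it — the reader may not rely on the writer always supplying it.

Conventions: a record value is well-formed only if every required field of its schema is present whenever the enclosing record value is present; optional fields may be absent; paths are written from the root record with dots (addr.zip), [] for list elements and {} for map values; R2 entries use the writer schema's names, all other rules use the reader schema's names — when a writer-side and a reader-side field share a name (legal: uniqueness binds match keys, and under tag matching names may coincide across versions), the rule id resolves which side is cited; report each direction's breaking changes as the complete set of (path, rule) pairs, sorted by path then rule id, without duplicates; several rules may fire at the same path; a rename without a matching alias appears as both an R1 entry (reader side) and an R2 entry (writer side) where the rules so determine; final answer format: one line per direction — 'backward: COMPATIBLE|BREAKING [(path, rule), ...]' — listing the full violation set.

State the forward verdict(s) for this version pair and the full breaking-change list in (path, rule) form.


the writer's type comes first in each Event pair
forward on Event — v1 reading data written by v2:
  contact: Meta -> Meta, writer required; from contact
  price: float32 -> float32, writer optional; from price
  retries: int32 -> int32, writer optional; from duration
  age: int32 -> int32, writer required; from age
  zip has no writer counterpart
  contact.attempts: int32 -> int32, writer required; from contact.attempts
  contact.id: int64 -> int64, writer optional; from contact.id
  contact.height: float32 -> float32, writer optional; from contact.height
  contact.country: string -> string, writer optional; from contact.country
  rule R4 violated at contact.id
  rule R1 violated at zip
  forward on Event therefore BREAKING (2)
ruling out the remaining Event differences:
  renamed field retries to duration in record Event (alias retries declared on the renamed field) -> no rule fires on it in Event's dialect; the asked verdict holds

forward: BREAKING [(contact.id, R4), (zip, R1)]


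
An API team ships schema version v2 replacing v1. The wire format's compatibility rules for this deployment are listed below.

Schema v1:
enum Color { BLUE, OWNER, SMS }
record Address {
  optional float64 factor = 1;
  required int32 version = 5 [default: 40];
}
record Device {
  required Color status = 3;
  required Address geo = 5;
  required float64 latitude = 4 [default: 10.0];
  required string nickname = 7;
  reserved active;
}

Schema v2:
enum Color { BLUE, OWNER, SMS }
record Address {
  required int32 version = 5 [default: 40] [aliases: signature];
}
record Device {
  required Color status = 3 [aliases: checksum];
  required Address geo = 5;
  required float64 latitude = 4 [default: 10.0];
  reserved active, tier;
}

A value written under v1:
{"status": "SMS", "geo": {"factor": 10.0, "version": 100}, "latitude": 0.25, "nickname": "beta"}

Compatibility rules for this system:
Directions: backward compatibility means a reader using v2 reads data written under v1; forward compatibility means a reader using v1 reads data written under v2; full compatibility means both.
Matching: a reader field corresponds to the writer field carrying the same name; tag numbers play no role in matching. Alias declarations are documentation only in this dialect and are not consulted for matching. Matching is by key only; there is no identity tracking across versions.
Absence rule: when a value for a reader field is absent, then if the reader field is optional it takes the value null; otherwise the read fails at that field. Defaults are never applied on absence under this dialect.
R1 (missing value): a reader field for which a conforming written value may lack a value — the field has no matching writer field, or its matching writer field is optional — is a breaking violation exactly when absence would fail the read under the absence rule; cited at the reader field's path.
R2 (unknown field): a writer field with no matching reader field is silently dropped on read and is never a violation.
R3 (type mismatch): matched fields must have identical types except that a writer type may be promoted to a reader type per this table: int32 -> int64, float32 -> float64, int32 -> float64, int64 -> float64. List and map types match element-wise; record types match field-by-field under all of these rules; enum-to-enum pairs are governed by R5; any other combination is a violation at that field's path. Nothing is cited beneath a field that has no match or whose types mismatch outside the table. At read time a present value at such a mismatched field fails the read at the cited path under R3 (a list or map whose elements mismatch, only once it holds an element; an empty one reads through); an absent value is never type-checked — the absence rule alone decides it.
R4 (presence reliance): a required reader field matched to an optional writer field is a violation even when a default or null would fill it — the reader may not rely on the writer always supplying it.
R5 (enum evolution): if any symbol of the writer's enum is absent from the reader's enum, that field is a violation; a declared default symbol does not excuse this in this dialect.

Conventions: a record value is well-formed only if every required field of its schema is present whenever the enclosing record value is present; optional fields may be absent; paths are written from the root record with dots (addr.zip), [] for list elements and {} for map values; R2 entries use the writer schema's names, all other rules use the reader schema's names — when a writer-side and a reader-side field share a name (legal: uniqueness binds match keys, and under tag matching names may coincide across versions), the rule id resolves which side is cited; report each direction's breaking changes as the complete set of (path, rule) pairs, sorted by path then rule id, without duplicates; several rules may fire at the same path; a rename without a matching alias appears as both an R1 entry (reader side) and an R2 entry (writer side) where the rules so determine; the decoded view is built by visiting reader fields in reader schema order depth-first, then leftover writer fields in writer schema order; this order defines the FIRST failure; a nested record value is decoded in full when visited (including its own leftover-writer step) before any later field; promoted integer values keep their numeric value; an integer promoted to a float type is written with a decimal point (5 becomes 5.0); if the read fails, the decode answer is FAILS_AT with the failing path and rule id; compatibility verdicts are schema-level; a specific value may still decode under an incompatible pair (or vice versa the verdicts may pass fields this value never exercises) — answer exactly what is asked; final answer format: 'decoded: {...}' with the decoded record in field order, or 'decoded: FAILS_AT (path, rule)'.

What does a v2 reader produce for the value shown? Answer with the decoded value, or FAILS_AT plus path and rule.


each type pair in Device: writer, then reader
decode (reader v2):
  status := "SMS"
  geo.version := 100
  writer geo.factor: unmatched, discarded
  latitude := 0.25
  writer nickname: unmatched, discarded
  => decoded: {"status": "SMS", "geo": {"version": 100}, "latitude": 0.25}

decoded: {"status": "SMS", "geo": {"version": 100}, "latitude": 0.25}


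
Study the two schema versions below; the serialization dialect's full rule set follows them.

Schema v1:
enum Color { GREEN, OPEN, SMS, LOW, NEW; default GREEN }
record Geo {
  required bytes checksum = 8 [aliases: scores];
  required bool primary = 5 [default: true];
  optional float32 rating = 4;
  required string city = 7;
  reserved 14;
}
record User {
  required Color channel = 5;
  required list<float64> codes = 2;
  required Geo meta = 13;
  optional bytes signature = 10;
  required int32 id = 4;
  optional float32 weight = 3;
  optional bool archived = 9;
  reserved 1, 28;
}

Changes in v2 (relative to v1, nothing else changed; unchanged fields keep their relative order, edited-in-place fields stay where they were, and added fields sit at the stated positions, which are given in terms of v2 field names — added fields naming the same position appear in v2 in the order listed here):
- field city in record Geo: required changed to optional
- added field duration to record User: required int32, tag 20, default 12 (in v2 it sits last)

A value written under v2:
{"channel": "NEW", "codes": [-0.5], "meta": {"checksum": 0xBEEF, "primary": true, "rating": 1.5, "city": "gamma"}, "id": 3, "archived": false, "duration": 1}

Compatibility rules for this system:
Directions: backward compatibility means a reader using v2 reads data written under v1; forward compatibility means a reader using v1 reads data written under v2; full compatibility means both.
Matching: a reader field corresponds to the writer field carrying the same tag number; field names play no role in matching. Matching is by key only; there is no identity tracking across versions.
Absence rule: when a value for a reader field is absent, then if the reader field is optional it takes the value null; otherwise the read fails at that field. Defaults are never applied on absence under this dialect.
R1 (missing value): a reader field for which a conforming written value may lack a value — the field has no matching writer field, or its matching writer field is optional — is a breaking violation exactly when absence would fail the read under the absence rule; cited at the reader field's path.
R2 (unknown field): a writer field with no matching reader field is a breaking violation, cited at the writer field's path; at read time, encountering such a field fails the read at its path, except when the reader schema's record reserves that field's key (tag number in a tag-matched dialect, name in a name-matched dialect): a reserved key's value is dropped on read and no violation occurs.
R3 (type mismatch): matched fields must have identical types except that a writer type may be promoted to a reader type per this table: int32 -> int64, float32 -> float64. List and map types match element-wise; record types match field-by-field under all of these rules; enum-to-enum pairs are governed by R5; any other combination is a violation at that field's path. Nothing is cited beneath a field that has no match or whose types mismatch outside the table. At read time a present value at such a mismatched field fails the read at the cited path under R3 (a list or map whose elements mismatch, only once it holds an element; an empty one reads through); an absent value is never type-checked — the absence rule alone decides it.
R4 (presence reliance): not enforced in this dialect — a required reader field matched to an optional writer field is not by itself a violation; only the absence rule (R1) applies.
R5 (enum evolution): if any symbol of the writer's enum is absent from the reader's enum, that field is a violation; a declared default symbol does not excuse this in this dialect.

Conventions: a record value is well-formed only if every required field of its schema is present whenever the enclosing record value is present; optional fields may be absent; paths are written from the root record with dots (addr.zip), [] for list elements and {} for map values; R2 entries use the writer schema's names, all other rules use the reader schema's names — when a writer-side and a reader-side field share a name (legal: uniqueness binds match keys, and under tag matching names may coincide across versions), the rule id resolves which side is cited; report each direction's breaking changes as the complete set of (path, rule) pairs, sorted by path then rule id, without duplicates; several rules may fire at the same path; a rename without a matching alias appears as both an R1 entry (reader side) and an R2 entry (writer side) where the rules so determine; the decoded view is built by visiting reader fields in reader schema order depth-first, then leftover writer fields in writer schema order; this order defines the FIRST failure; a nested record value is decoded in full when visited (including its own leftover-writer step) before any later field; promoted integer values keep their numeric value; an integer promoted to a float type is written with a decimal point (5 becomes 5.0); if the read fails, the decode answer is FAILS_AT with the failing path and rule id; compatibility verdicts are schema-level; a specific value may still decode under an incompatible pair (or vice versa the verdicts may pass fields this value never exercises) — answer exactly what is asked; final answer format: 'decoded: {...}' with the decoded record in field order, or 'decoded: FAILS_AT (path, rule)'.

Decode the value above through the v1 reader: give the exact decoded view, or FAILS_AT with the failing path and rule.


in User below, arrows point writer -> reader
decoding the User value with the v1 reader:
  channel := "NEW"
  codes := [-0.5]
  meta.checksum := 0xBEEF
  meta.primary := true
  meta.rating := 1.5
  meta.city := "gamma"
  signature := null (absent, optional -> null)
  id := 3
  weight := null (absent, optional -> null)
  archived := false
  read fails at duration under R2 (unknown field)
  => FAILS_AT (duration, R2)
the other User changes do not affect what is asked:
  field city in record Geo: required changed to optional -> shifts the User verdicts, not this decode

decoded: FAILS_AT (duration, R2)
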